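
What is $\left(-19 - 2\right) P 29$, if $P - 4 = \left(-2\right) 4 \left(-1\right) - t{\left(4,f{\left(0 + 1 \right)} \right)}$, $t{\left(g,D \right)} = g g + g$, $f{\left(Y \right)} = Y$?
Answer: $4872$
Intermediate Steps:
$t{\left(g,D \right)} = g + g^{2}$ ($t{\left(g,D \right)} = g^{2} + g = g + g^{2}$)
$P = -8$ ($P = 4 + \left(\left(-2\right) 4 \left(-1\right) - 4 \left(1 + 4\right)\right) = 4 - \left(-8 + 4 \cdot 5\right) = 4 + \left(8 - 20\right) = 4 - 12 = -8$)
$\left(-19 - 2\right) P 29 = \left(-19 - 2\right) \left(-8\right) 29 = \left(-21\right) \left(-8\right) 29 = 168 \cdot 29 = 4872$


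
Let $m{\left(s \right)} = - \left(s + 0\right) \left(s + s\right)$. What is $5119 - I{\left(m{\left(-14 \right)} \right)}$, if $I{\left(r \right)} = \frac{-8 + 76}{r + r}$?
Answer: $\frac{1003341}{196} \approx 5119.1$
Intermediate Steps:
$m{\left(s \right)} = - 2 s^{2}$ ($m{\left(s \right)} = - s 2 s = - 2 s^{2}$)
$I{\left(r \right)} = \frac{34}{r}$ ($I{\left(r \right)} = \frac{68}{2 r} = 68 \frac{1}{2 r} = \frac{34}{r}$)
$5119 - I{\left(m{\left(-14 \right)} \right)} = 5119 - \frac{34}{\left(-2\right) \left(-14\right)^{2}} = 5119 - \frac{34}{\left(-2\right) 196} = 5119 - \frac{34}{-392} = 5119 - 34 \left(- \frac{1}{392}\right) = 5119 - - \frac{17}{196} = 5119 + \frac{17}{196} = \frac{1003341}{196}$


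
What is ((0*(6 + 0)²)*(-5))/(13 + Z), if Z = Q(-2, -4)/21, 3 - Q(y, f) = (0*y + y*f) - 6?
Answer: 0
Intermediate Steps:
Q(y, f) = 9 - f*y (Q(y, f) = 3 - ((0*y + y*f) - 6) = 3 - ((0 + f*y) - 6) = 3 - (f*y - 6) = 3 - (-6 + f*y) = 3 + (6 - f*y) = 9 - f*y)
Z = 1/21 (Z = (9 - 1*(-4)*(-2))/21 = (9 - 8)*(1/21) = 1*(1/21) = 1/21 ≈ 0.047619)
((0*(6 + 0)²)*(-5))/(13 + Z) = ((0*(6 + 0)²)*(-5))/(13 + 1/21) = ((0*6²)*(-5))/(274/21) = ((0*36)*(-5))*(21/274) = (0*(-5))*(21/274) = 0*(21/274) = 0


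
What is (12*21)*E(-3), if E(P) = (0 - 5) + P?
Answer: -2016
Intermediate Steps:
E(P) = -5 + P
(12*21)*E(-3) = (12*21)*(-5 - 3) = 252*(-8) = -2016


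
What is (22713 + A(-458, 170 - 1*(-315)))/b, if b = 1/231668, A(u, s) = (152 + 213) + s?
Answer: 5458793084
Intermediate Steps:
A(u, s) = 365 + s
b = 1/231668 ≈ 4.3165e-6
(22713 + A(-458, 170 - 1*(-315)))/b = (22713 + (365 + (170 - 1*(-315))))/(1/231668) = (22713 + (365 + (170 + 315)))*231668 = (22713 + (365 + 485))*231668 = (22713 + 850)*231668 = 23563*231668 = 5458793084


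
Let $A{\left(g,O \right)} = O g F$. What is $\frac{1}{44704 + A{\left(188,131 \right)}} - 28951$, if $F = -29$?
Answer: $- \frac{19382926109}{669508} \approx -28951.0$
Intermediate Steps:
$A{\left(g,O \right)} = - 29 O g$ ($A{\left(g,O \right)} = O g \left(-29\right) = - 29 O g$)
$\frac{1}{44704 + A{\left(188,131 \right)}} - 28951 = \frac{1}{44704 - 3799 \cdot 188} - 28951 = \frac{1}{44704 - 714212} - 28951 = \frac{1}{-669508} - 28951 = - \frac{1}{669508} - 28951 = - \frac{19382926109}{669508}$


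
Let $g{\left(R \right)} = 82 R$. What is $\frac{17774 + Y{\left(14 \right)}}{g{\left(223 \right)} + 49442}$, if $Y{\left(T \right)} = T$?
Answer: $\frac{4447}{16932} \approx 0.26264$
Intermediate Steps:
$\frac{17774 + Y{\left(14 \right)}}{g{\left(223 \right)} + 49442} = \frac{17774 + 14}{82 \cdot 223 + 49442} = \frac{17788}{18286 + 49442} = \frac{17788}{67728} = 17788 \cdot \frac{1}{67728} = \frac{4447}{16932}$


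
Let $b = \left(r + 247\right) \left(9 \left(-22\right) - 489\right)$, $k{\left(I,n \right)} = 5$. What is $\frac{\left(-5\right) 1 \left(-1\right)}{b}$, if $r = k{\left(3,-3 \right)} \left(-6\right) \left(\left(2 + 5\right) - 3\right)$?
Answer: $- \frac{5}{87249} \approx -5.7307 \cdot 10^{-5}$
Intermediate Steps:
$r = -120$ ($r = 5 \left(-6\right) \left(\left(2 + 5\right) - 3\right) = - 30 \left(7 - 3\right) = \left(-30\right) 4 = -120$)
$b = -87249$ ($b = \left(-120 + 247\right) \left(9 \left(-22\right) - 489\right) = 127 \left(-198 - 489\right) = 127 \left(-687\right) = -87249$)
$\frac{\left(-5\right) 1 \left(-1\right)}{b} = \frac{\left(-5\right) 1 \left(-1\right)}{-87249} = \left(-5\right) \left(-1\right) \left(- \frac{1}{87249}\right) = 5 \left(- \frac{1}{87249}\right) = - \frac{5}{87249}$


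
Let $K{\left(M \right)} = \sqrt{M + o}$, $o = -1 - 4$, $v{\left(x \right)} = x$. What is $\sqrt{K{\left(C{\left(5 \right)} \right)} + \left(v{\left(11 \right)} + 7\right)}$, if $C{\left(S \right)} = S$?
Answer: $3 \sqrt{2} \approx 4.2426$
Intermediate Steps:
$o = -5$
$K{\left(M \right)} = \sqrt{-5 + M}$ ($K{\left(M \right)} = \sqrt{M - 5} = \sqrt{-5 + M}$)
$\sqrt{K{\left(C{\left(5 \right)} \right)} + \left(v{\left(11 \right)} + 7\right)} = \sqrt{\sqrt{-5 + 5} + \left(11 + 7\right)} = \sqrt{\sqrt{0} + 18} = \sqrt{0 + 18} = \sqrt{18} = 3 \sqrt{2}$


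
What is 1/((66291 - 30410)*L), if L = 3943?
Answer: 1/141478783 ≈ 7.0682e-9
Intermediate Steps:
1/((66291 - 30410)*L) = 1/((66291 - 30410)*3943) = (1/3943)/35881 = (1/35881)*(1/3943) = 1/141478783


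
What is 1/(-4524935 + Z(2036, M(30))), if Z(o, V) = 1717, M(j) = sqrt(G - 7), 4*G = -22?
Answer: -1/4523218 ≈ -2.2108e-7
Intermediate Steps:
G = -11/2 (G = (1/4)*(-22) = -11/2 ≈ -5.5000)
M(j) = 5*I*sqrt(2)/2 (M(j) = sqrt(-11/2 - 7) = sqrt(-25/2) = 5*I*sqrt(2)/2)
1/(-4524935 + Z(2036, M(30))) = 1/(-4524935 + 1717) = 1/(-4523218) = -1/4523218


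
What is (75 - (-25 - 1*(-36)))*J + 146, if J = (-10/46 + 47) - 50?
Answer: -1378/23 ≈ -59.913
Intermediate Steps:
J = -74/23 (J = (-10*1/46 + 47) - 50 = (-5/23 + 47) - 50 = 1076/23 - 50 = -74/23 ≈ -3.2174)
(75 - (-25 - 1*(-36)))*J + 146 = (75 - (-25 - 1*(-36)))*(-74/23) + 146 = (75 - (-25 + 36))*(-74/23) + 146 = (75 - 1*11)*(-74/23) + 146 = (75 - 11)*(-74/23) + 146 = 64*(-74/23) + 146 = -4736/23 + 146 = -1378/23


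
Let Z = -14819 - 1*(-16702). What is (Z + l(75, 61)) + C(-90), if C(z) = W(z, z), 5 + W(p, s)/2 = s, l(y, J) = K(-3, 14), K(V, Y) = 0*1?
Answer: 1693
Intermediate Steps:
K(V, Y) = 0
l(y, J) = 0
W(p, s) = -10 + 2*s
C(z) = -10 + 2*z
Z = 1883 (Z = -14819 + 16702 = 1883)
(Z + l(75, 61)) + C(-90) = (1883 + 0) + (-10 + 2*(-90)) = 1883 + (-10 - 180) = 1883 - 190 = 1693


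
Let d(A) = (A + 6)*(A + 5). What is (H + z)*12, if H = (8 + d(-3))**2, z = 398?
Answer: 7128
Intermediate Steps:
d(A) = (5 + A)*(6 + A) (d(A) = (6 + A)*(5 + A) = (5 + A)*(6 + A))
H = 196 (H = (8 + (30 + (-3)**2 + 11*(-3)))**2 = (8 + (30 + 9 - 33))**2 = (8 + 6)**2 = 14**2 = 196)
(H + z)*12 = (196 + 398)*12 = 594*12 = 7128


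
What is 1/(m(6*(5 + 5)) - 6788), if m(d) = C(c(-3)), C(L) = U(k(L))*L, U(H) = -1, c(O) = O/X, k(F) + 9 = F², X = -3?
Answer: -1/6789 ≈ -0.00014730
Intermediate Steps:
k(F) = -9 + F²
c(O) = -O/3 (c(O) = O/(-3) = O*(-⅓) = -O/3)
C(L) = -L
m(d) = -1 (m(d) = -(-1)*(-3)/3 = -1*1 = -1)
1/(m(6*(5 + 5)) - 6788) = 1/(-1 - 6788) = 1/(-6789) = -1/6789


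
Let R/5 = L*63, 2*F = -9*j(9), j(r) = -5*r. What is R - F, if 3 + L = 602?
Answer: 376965/2 ≈ 1.8848e+5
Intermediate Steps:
L = 599 (L = -3 + 602 = 599)
F = 405/2 (F = (-(-45)*9)/2 = (-9*(-45))/2 = (1/2)*405 = 405/2 ≈ 202.50)
R = 188685 (R = 5*(599*63) = 5*37737 = 188685)
R - F = 188685 - 1*405/2 = 188685 - 405/2 = 376965/2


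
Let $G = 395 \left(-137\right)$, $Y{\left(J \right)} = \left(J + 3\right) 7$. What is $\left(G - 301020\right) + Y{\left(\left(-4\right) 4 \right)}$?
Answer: $-355226$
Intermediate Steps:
$Y{\left(J \right)} = 21 + 7 J$ ($Y{\left(J \right)} = \left(3 + J\right) 7 = 21 + 7 J$)
$G = -54115$
$\left(G - 301020\right) + Y{\left(\left(-4\right) 4 \right)} = \left(-54115 - 301020\right) + \left(21 + 7 \left(\left(-4\right) 4\right)\right) = -355135 + \left(21 + 7 \left(-16\right)\right) = -355135 + \left(21 - 112\right) = -355135 - 91 = -355226$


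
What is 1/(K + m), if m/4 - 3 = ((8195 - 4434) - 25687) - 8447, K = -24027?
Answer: -1/145507 ≈ -6.8725e-6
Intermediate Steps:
m = -121480 (m = 12 + 4*(((8195 - 4434) - 25687) - 8447) = 12 + 4*((3761 - 25687) - 8447) = 12 + 4*(-21926 - 8447) = 12 + 4*(-30373) = 12 - 121492 = -121480)
1/(K + m) = 1/(-24027 - 121480) = 1/(-145507) = -1/145507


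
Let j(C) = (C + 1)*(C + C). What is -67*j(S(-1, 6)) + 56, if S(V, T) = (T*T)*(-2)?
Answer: -684952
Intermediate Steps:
S(V, T) = -2*T**2 (S(V, T) = T**2*(-2) = -2*T**2)
j(C) = 2*C*(1 + C) (j(C) = (1 + C)*(2*C) = 2*C*(1 + C))
-67*j(S(-1, 6)) + 56 = -134*(-2*6**2)*(1 - 2*6**2) + 56 = -134*(-2*36)*(1 - 2*36) + 56 = -134*(-72)*(1 - 72) + 56 = -134*(-72)*(-71) + 56 = -67*10224 + 56 = -685008 + 56 = -684952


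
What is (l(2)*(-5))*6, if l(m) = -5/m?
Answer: 75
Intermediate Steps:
(l(2)*(-5))*6 = (-5/2*(-5))*6 = (-5*1/2*(-5))*6 = -5/2*(-5)*6 = (25/2)*6 = 75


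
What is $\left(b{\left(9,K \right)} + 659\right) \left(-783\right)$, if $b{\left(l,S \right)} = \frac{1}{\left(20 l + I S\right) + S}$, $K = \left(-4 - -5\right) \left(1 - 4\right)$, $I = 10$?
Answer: $- \frac{25284114}{49} \approx -5.16 \cdot 10^{5}$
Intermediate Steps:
$K = -3$ ($K = \left(-4 + 5\right) \left(-3\right) = 1 \left(-3\right) = -3$)
$b{\left(l,S \right)} = \frac{1}{11 S + 20 l}$ ($b{\left(l,S \right)} = \frac{1}{\left(20 l + 10 S\right) + S} = \frac{1}{\left(10 S + 20 l\right) + S} = \frac{1}{11 S + 20 l}$)
$\left(b{\left(9,K \right)} + 659\right) \left(-783\right) = \left(\frac{1}{11 \left(-3\right) + 20 \cdot 9} + 659\right) \left(-783\right) = \left(\frac{1}{-33 + 180} + 659\right) \left(-783\right) = \left(\frac{1}{147} + 659\right) \left(-783\right) = \frac{96874}{147} \left(-783\right) = - \frac{25284114}{49}$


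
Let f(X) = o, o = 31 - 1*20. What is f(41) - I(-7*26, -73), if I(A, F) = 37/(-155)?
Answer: 1742/155 ≈ 11.239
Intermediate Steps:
o = 11 (o = 31 - 20 = 11)
I(A, F) = -37/155 (I(A, F) = 37*(-1/155) = -37/155)
f(X) = 11
f(41) - I(-7*26, -73) = 11 - 1*(-37/155) = 11 + 37/155 = 1742/155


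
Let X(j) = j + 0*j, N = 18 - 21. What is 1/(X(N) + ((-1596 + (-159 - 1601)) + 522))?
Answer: -1/2837 ≈ -0.00035249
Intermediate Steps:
N = -3
X(j) = j (X(j) = j + 0 = j)
1/(X(N) + ((-1596 + (-159 - 1601)) + 522)) = 1/(-3 + ((-1596 + (-159 - 1601)) + 522)) = 1/(-3 + ((-1596 - 1760) + 522)) = 1/(-3 + (-3356 + 522)) = 1/(-3 - 2834) = 1/(-2837) = -1/2837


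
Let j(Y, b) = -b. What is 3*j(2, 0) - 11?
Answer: -11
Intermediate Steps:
3*j(2, 0) - 11 = 3*(-1*0) - 11 = 3*0 - 11 = 0 - 11 = -11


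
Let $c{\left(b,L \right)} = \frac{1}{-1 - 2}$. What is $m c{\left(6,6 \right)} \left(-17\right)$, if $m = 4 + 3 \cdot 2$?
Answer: $\frac{170}{3} \approx 56.667$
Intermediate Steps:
$m = 10$ ($m = 4 + 6 = 10$)
$c{\left(b,L \right)} = - \frac{1}{3}$ ($c{\left(b,L \right)} = \frac{1}{-3} = - \frac{1}{3}$)
$m c{\left(6,6 \right)} \left(-17\right) = 10 \left(- \frac{1}{3}\right) \left(-17\right) = \left(- \frac{10}{3}\right) \left(-17\right) = \frac{170}{3}$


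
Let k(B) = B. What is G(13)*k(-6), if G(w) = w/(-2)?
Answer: 39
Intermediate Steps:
G(w) = -w/2 (G(w) = w*(-½) = -w/2)
G(13)*k(-6) = -½*13*(-6) = -13/2*(-6) = 39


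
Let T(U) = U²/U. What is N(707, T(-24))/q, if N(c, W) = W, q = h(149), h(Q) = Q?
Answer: -24/149 ≈ -0.16107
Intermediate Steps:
T(U) = U
q = 149
N(707, T(-24))/q = -24/149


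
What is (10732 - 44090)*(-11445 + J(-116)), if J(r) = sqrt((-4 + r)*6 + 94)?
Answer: 381782310 - 33358*I*sqrt(626) ≈ 3.8178e+8 - 8.3462e+5*I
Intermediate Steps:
J(r) = sqrt(70 + 6*r) (J(r) = sqrt((-24 + 6*r) + 94) = sqrt(70 + 6*r))
(10732 - 44090)*(-11445 + J(-116)) = (10732 - 44090)*(-11445 + sqrt(70 + 6*(-116))) = -33358*(-11445 + sqrt(70 - 696)) = -33358*(-11445 + sqrt(-626)) = -33358*(-11445 + I*sqrt(626)) = 381782310 - 33358*I*sqrt(626)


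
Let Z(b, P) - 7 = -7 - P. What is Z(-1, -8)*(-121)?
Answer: -968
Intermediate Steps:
Z(b, P) = -P (Z(b, P) = 7 + (-7 - P) = -P)
Z(-1, -8)*(-121) = -1*(-8)*(-121) = 8*(-121) = -968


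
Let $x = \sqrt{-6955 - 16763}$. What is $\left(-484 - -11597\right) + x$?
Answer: $11113 + i \sqrt{23718} \approx 11113.0 + 154.01 i$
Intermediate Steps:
$x = i \sqrt{23718}$ ($x = \sqrt{-23718} = i \sqrt{23718} \approx 154.01 i$)
$\left(-484 - -11597\right) + x = \left(-484 - -11597\right) + i \sqrt{23718} = \left(-484 + 11597\right) + i \sqrt{23718} = 11113 + i \sqrt{23718}$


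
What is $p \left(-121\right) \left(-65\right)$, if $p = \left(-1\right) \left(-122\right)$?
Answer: $959530$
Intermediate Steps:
$p = 122$
$p \left(-121\right) \left(-65\right) = 122 \left(-121\right) \left(-65\right) = \left(-14762\right) \left(-65\right) = 959530$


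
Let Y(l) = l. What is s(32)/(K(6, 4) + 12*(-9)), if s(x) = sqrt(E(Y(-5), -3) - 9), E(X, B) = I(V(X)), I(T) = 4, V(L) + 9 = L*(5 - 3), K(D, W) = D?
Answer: -I*sqrt(5)/102 ≈ -0.021922*I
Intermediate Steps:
V(L) = -9 + 2*L (V(L) = -9 + L*(5 - 3) = -9 + L*2 = -9 + 2*L)
E(X, B) = 4
s(x) = I*sqrt(5) (s(x) = sqrt(4 - 9) = sqrt(-5) = I*sqrt(5))
s(32)/(K(6, 4) + 12*(-9)) = (I*sqrt(5))/(6 + 12*(-9)) = (I*sqrt(5))/(6 - 108) = (I*sqrt(5))/(-102) = (I*sqrt(5))*(-1/102) = -I*sqrt(5)/102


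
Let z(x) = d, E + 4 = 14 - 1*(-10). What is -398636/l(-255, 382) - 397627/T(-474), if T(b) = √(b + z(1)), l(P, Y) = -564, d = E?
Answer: 99659/141 + 397627*I*√454/454 ≈ 706.8 + 18662.0*I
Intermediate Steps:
E = 20 (E = -4 + (14 - 1*(-10)) = -4 + (14 + 10) = -4 + 24 = 20)
d = 20
z(x) = 20
T(b) = √(20 + b) (T(b) = √(b + 20) = √(20 + b))
-398636/l(-255, 382) - 397627/T(-474) = -398636/(-564) - 397627/√(20 - 474) = -398636*(-1/564) - 397627*(-I*√454/454) = 99659/141 - 397627*(-I*√454/454) = 99659/141 - (-397627)*I*√454/454 = 99659/141 + 397627*I*√454/454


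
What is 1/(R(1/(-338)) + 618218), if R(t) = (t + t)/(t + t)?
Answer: 1/618219 ≈ 1.6175e-6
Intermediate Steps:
R(t) = 1 (R(t) = (2*t)/((2*t)) = (2*t)*(1/(2*t)) = 1)
1/(R(1/(-338)) + 618218) = 1/(1 + 618218) = 1/618219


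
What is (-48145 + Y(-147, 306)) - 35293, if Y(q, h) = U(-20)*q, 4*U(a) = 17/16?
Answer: -5342531/64 ≈ -83477.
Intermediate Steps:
U(a) = 17/64 (U(a) = (17/16)/4 = (17*(1/16))/4 = (¼)*(17/16) = 17/64)
Y(q, h) = 17*q/64
(-48145 + Y(-147, 306)) - 35293 = (-48145 + (17/64)*(-147)) - 35293 = (-48145 - 2499/64) - 35293 = -3083779/64 - 35293 = -5342531/64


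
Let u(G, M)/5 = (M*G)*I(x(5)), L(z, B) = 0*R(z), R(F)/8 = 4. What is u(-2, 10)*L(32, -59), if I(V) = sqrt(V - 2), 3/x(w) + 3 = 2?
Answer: 0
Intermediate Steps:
R(F) = 32 (R(F) = 8*4 = 32)
x(w) = -3 (x(w) = 3/(-3 + 2) = 3/(-1) = 3*(-1) = -3)
L(z, B) = 0 (L(z, B) = 0*32 = 0)
I(V) = sqrt(-2 + V)
u(G, M) = 5*I*G*M*sqrt(5) (u(G, M) = 5*((M*G)*sqrt(-2 - 3)) = 5*((G*M)*sqrt(-5)) = 5*((G*M)*(I*sqrt(5))) = 5*(I*G*M*sqrt(5)) = 5*I*G*M*sqrt(5))
u(-2, 10)*L(32, -59) = (5*I*(-2)*10*sqrt(5))*0 = -100*I*sqrt(5)*0 = 0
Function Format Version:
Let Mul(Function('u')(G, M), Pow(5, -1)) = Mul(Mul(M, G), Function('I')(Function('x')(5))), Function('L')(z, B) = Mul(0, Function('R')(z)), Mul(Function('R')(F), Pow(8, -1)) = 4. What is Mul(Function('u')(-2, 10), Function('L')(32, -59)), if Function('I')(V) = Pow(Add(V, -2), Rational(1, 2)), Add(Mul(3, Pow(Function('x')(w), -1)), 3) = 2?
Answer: 0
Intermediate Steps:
Function('R')(F) = 32 (Function('R')(F) = Mul(8, 4) = 32)
Function('x')(w) = -3 (Function('x')(w) = Mul(3, Pow(Add(-3, 2), -1)) = Mul(3, Pow(-1, -1)) = Mul(3, -1) = -3)
Function('L')(z, B) = 0 (Function('L')(z, B) = Mul(0, 32) = 0)
Function('I')(V) = Pow(Add(-2, V), Rational(1, 2))
Function('u')(G, M) = Mul(5, I, G, M, Pow(5, Rational(1, 2))) (Function('u')(G, M) = Mul(5, Mul(Mul(M, G), Pow(Add(-2, -3), Rational(1, 2)))) = Mul(5, Mul(Mul(G, M), Pow(-5, Rational(1, 2)))) = Mul(5, Mul(Mul(G, M), Mul(I, Pow(5, Rational(1, 2))))) = Mul(5, Mul(I, G, M, Pow(5, Rational(1, 2)))) = Mul(5, I, G, M, Pow(5, Rational(1, 2))))
Mul(Function('u')(-2, 10), Function('L')(32, -59)) = Mul(Mul(5, I, -2, 10, Pow(5, Rational(1, 2))), 0) = Mul(Mul(-100, I, Pow(5, Rational(1, 2))), 0) = 0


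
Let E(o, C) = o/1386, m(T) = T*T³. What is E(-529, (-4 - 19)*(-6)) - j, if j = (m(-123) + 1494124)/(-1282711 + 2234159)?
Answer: -159905528141/659353464 ≈ -242.52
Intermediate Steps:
m(T) = T⁴
E(o, C) = o/1386 (E(o, C) = o*(1/1386) = o/1386)
j = 230380765/951448 (j = ((-123)⁴ + 1494124)/(-1282711 + 2234159) = (228886641 + 1494124)/951448 = 230380765*(1/951448) = 230380765/951448 ≈ 242.14)
E(-529, (-4 - 19)*(-6)) - j = (1/1386)*(-529) - 1*230380765/951448 = -529/1386 - 230380765/951448 = -159905528141/659353464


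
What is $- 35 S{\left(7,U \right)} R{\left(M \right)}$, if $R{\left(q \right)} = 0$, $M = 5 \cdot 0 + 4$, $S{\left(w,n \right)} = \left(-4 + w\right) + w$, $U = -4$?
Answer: $0$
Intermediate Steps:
$S{\left(w,n \right)} = -4 + 2 w$
$M = 4$ ($M = 0 + 4 = 4$)
$- 35 S{\left(7,U \right)} R{\left(M \right)} = - 35 \left(-4 + 2 \cdot 7\right) 0 = - 35 \left(-4 + 14\right) 0 = \left(-35\right) 10 \cdot 0 = \left(-350\right) 0 = 0$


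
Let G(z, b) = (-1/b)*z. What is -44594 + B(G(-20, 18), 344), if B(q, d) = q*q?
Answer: -3612014/81 ≈ -44593.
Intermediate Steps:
G(z, b) = -z/b
B(q, d) = q**2
-44594 + B(G(-20, 18), 344) = -44594 + (-1*(-20)/18)**2 = -44594 + (-1*(-20)*1/18)**2 = -44594 + (10/9)**2 = -44594 + 100/81 = -3612014/81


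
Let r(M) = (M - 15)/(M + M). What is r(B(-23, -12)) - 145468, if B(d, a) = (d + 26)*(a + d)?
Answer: -1018272/7 ≈ -1.4547e+5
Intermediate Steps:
B(d, a) = (26 + d)*(a + d)
r(M) = (-15 + M)/(2*M) (r(M) = (-15 + M)/((2*M)) = (-15 + M)*(1/(2*M)) = (-15 + M)/(2*M))
r(B(-23, -12)) - 145468 = (-15 + ((-23)**2 + 26*(-12) + 26*(-23) - 12*(-23)))/(2*((-23)**2 + 26*(-12) + 26*(-23) - 12*(-23))) - 145468 = (-15 + (529 - 312 - 598 + 276))/(2*(529 - 312 - 598 + 276)) - 145468 = (1/2)*(-15 - 105)/(-105) - 145468 = (1/2)*(-1/105)*(-120) - 145468 = 4/7 - 145468 = -1018272/7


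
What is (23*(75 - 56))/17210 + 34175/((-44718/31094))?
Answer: -9143985486367/384798390 ≈ -23763.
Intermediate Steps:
(23*(75 - 56))/17210 + 34175/((-44718/31094)) = (23*19)*(1/17210) + 34175/((-44718*1/31094)) = 437*(1/17210) + 34175/(-22359/15547) = 437/17210 + 34175*(-15547/22359) = 437/17210 - 531318725/22359 = -9143985486367/384798390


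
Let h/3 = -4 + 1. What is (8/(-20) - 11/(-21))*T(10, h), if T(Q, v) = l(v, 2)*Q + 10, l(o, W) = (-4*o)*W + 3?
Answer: 1976/21 ≈ 94.095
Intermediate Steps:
l(o, W) = 3 - 4*W*o (l(o, W) = -4*W*o + 3 = 3 - 4*W*o)
h = -9 (h = 3*(-4 + 1) = 3*(-3) = -9)
T(Q, v) = 10 + Q*(3 - 8*v) (T(Q, v) = (3 - 4*2*v)*Q + 10 = (3 - 8*v)*Q + 10 = Q*(3 - 8*v) + 10 = 10 + Q*(3 - 8*v))
(8/(-20) - 11/(-21))*T(10, h) = (8/(-20) - 11/(-21))*(10 - 1*10*(-3 + 8*(-9))) = (8*(-1/20) - 11*(-1/21))*(10 - 1*10*(-3 - 72)) = (-⅖ + 11/21)*(10 - 1*10*(-75)) = 13*(10 + 750)/105 = (13/105)*760 = 1976/21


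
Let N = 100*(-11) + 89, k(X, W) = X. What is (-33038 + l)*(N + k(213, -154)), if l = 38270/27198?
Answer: 119504390782/4533 ≈ 2.6363e+7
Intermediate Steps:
l = 19135/13599 (l = 38270*(1/27198) = 19135/13599 ≈ 1.4071)
N = -1011 (N = -1100 + 89 = -1011)
(-33038 + l)*(N + k(213, -154)) = (-33038 + 19135/13599)*(-1011 + 213) = -449264627/13599*(-798) = 119504390782/4533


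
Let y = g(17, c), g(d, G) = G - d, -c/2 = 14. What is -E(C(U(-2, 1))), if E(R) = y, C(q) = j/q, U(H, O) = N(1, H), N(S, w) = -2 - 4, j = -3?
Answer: 45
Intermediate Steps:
c = -28 (c = -2*14 = -28)
N(S, w) = -6
U(H, O) = -6
C(q) = -3/q
y = -45 (y = -28 - 1*17 = -28 - 17 = -45)
E(R) = -45
-E(C(U(-2, 1))) = -1*(-45) = 45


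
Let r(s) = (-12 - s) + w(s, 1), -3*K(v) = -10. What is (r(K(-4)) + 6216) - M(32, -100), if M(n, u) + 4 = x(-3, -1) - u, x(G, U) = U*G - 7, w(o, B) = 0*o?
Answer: 18326/3 ≈ 6108.7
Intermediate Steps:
K(v) = 10/3 (K(v) = -⅓*(-10) = 10/3)
w(o, B) = 0
x(G, U) = -7 + G*U (x(G, U) = G*U - 7 = -7 + G*U)
r(s) = -12 - s (r(s) = (-12 - s) + 0 = -12 - s)
M(n, u) = -8 - u (M(n, u) = -4 + ((-7 - 3*(-1)) - u) = -4 + ((-7 + 3) - u) = -4 + (-4 - u) = -8 - u)
(r(K(-4)) + 6216) - M(32, -100) = ((-12 - 1*10/3) + 6216) - (-8 - 1*(-100)) = ((-12 - 10/3) + 6216) - (-8 + 100) = (-46/3 + 6216) - 1*92 = 18602/3 - 92 = 18326/3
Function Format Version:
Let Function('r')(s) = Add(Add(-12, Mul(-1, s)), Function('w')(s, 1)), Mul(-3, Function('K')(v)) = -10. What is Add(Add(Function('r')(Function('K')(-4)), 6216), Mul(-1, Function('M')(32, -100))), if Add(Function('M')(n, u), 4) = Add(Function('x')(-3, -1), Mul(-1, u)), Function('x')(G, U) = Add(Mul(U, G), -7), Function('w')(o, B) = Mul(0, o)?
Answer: Rational(18326, 3) ≈ 6108.7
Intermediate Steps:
Function('K')(v) = Rational(10, 3) (Function('K')(v) = Mul(Rational(-1, 3), -10) = Rational(10, 3))
Function('w')(o, B) = 0
Function('x')(G, U) = Add(-7, Mul(G, U)) (Function('x')(G, U) = Add(Mul(G, U), -7) = Add(-7, Mul(G, U)))
Function('r')(s) = Add(-12, Mul(-1, s)) (Function('r')(s) = Add(Add(-12, Mul(-1, s)), 0) = Add(-12, Mul(-1, s)))
Function('M')(n, u) = Add(-8, Mul(-1, u)) (Function('M')(n, u) = Add(-4, Add(Add(-7, Mul(-3, -1)), Mul(-1, u))) = Add(-4, Add(Add(-7, 3), Mul(-1, u))) = Add(-4, Add(-4, Mul(-1, u))) = Add(-8, Mul(-1, u)))
Add(Add(Function('r')(Function('K')(-4)), 6216), Mul(-1, Function('M')(32, -100))) = Add(Add(Add(-12, Mul(-1, Rational(10, 3))), 6216), Mul(-1, Add(-8, Mul(-1, -100)))) = Add(Add(Add(-12, Rational(-10, 3)), 6216), Mul(-1, Add(-8, 100))) = Add(Add(Rational(-46, 3), 6216), Mul(-1, 92)) = Add(Rational(18602, 3), -92) = Rational(18326, 3)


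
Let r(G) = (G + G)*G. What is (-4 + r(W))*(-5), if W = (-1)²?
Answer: 10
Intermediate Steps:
W = 1
r(G) = 2*G² (r(G) = (2*G)*G = 2*G²)
(-4 + r(W))*(-5) = (-4 + 2*1²)*(-5) = (-4 + 2*1)*(-5) = (-4 + 2)*(-5) = -2*(-5) = 10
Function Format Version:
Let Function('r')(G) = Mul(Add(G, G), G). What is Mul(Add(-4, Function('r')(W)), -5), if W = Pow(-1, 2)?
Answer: 10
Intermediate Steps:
W = 1
Function('r')(G) = Mul(2, Pow(G, 2)) (Function('r')(G) = Mul(Mul(2, G), G) = Mul(2, Pow(G, 2)))
Mul(Add(-4, Function('r')(W)), -5) = Mul(Add(-4, Mul(2, Pow(1, 2))), -5) = Mul(Add(-4, Mul(2, 1)), -5) = Mul(Add(-4, 2), -5) = Mul(-2, -5) = 10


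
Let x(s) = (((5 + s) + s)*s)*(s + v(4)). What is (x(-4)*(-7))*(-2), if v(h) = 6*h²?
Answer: 15456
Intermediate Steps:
x(s) = s*(5 + 2*s)*(96 + s) (x(s) = (((5 + s) + s)*s)*(s + 6*4²) = ((5 + 2*s)*s)*(s + 6*16) = (s*(5 + 2*s))*(s + 96) = (s*(5 + 2*s))*(96 + s) = s*(5 + 2*s)*(96 + s))
(x(-4)*(-7))*(-2) = (-4*(480 + 2*(-4)² + 197*(-4))*(-7))*(-2) = (-4*(480 + 2*16 - 788)*(-7))*(-2) = (-4*(480 + 32 - 788)*(-7))*(-2) = (-4*(-276)*(-7))*(-2) = (1104*(-7))*(-2) = -7728*(-2) = 15456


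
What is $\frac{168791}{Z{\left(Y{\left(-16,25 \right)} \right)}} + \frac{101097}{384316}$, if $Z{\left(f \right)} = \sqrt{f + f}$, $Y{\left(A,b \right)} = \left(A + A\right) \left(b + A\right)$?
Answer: $\frac{101097}{384316} - \frac{168791 i}{24} \approx 0.26306 - 7033.0 i$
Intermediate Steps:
$Y{\left(A,b \right)} = 2 A \left(A + b\right)$
$Z{\left(f \right)} = \sqrt{2} \sqrt{f}$ ($Z{\left(f \right)} = \sqrt{2 f} = \sqrt{2} \sqrt{f}$)
$\frac{168791}{Z{\left(Y{\left(-16,25 \right)} \right)}} + \frac{101097}{384316} = \frac{168791}{\sqrt{2} \sqrt{2 \left(-16\right) \left(-16 + 25\right)}} + \frac{101097}{384316} = \frac{168791}{\sqrt{2} \sqrt{2 \left(-16\right) 9}} + 101097 \cdot \frac{1}{384316} = \frac{168791}{\sqrt{2} \sqrt{-288}} + \frac{101097}{384316} = \frac{168791}{\sqrt{2} \cdot 12 i \sqrt{2}} + \frac{101097}{384316} = \frac{168791}{24 i} + \frac{101097}{384316} = 168791 \left(- \frac{i}{24}\right) + \frac{101097}{384316} = - \frac{168791 i}{24} + \frac{101097}{384316} = \frac{101097}{384316} - \frac{168791 i}{24}$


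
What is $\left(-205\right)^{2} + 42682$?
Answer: $84707$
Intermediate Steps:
$\left(-205\right)^{2} + 42682 = 42025 + 42682 = 84707$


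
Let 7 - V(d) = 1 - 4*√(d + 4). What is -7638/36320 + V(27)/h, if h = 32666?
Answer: -62321247/296607280 + 2*√31/16333 ≈ -0.20943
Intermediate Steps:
V(d) = 6 + 4*√(4 + d) (V(d) = 7 - (1 - 4*√(d + 4)) = 7 - (1 - 4*√(4 + d)) = 7 + (-1 + 4*√(4 + d)) = 6 + 4*√(4 + d))
-7638/36320 + V(27)/h = -7638/36320 + (6 + 4*√(4 + 27))/32666 = -7638*1/36320 + (6 + 4*√31)*(1/32666) = -3819/18160 + (3/16333 + 2*√31/16333) = -62321247/296607280 + 2*√31/16333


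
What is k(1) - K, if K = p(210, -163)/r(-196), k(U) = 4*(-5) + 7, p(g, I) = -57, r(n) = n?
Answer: -2605/196 ≈ -13.291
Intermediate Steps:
k(U) = -13 (k(U) = -20 + 7 = -13)
K = 57/196 (K = -57/(-196) = -57*(-1/196) = 57/196 ≈ 0.29082)
k(1) - K = -13 - 1*57/196 = -13 - 57/196 = -2605/196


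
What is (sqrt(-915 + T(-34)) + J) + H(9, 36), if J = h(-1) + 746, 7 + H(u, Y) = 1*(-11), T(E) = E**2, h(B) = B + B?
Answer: 726 + sqrt(241) ≈ 741.52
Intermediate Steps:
h(B) = 2*B
H(u, Y) = -18 (H(u, Y) = -7 + 1*(-11) = -7 - 11 = -18)
J = 744 (J = 2*(-1) + 746 = -2 + 746 = 744)
(sqrt(-915 + T(-34)) + J) + H(9, 36) = (sqrt(-915 + (-34)**2) + 744) - 18 = (sqrt(-915 + 1156) + 744) - 18 = (sqrt(241) + 744) - 18 = (744 + sqrt(241)) - 18 = 726 + sqrt(241)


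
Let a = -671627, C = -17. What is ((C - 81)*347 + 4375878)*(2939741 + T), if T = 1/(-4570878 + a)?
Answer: 66915224435925693888/5242505 ≈ 1.2764e+13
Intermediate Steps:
T = -1/5242505 (T = 1/(-4570878 - 671627) = 1/(-5242505) = -1/5242505 ≈ -1.9075e-7)
((C - 81)*347 + 4375878)*(2939741 + T) = ((-17 - 81)*347 + 4375878)*(2939741 - 1/5242505) = (-98*347 + 4375878)*(15411606891204/5242505) = (-34006 + 4375878)*(15411606891204/5242505) = 4341872*(15411606891204/5242505) = 66915224435925693888/5242505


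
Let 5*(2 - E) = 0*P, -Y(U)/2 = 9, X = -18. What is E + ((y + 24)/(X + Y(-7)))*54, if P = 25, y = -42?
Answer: 29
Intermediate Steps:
Y(U) = -18 (Y(U) = -2*9 = -18)
E = 2 (E = 2 - 0*25 = 2 - ⅕*0 = 2 + 0 = 2)
E + ((y + 24)/(X + Y(-7)))*54 = 2 + ((-42 + 24)/(-18 - 18))*54 = 2 - 18/(-36)*54 = 2 - 18*(-1/36)*54 = 2 + (½)*54 = 2 + 27 = 29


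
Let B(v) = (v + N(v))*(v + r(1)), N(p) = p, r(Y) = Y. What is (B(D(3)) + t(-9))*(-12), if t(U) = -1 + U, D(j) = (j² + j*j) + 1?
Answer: -9000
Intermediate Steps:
D(j) = 1 + 2*j² (D(j) = (j² + j²) + 1 = 2*j² + 1 = 1 + 2*j²)
B(v) = 2*v*(1 + v) (B(v) = (v + v)*(v + 1) = (2*v)*(1 + v) = 2*v*(1 + v))
(B(D(3)) + t(-9))*(-12) = (2*(1 + 2*3²)*(1 + (1 + 2*3²)) + (-1 - 9))*(-12) = (2*(1 + 2*9)*(1 + (1 + 2*9)) - 10)*(-12) = (2*(1 + 18)*(1 + (1 + 18)) - 10)*(-12) = (2*19*(1 + 19) - 10)*(-12) = (2*19*20 - 10)*(-12) = (760 - 10)*(-12) = 750*(-12) = -9000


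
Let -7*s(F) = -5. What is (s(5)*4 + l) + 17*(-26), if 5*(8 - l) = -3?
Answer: -15069/35 ≈ -430.54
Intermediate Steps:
l = 43/5 (l = 8 - ⅕*(-3) = 8 + ⅗ = 43/5 ≈ 8.6000)
s(F) = 5/7 (s(F) = -⅐*(-5) = 5/7)
(s(5)*4 + l) + 17*(-26) = ((5/7)*4 + 43/5) + 17*(-26) = (20/7 + 43/5) - 442 = 401/35 - 442 = -15069/35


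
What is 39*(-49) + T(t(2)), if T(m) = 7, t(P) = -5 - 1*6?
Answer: -1904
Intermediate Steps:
t(P) = -11 (t(P) = -5 - 6 = -11)
39*(-49) + T(t(2)) = 39*(-49) + 7 = -1911 + 7 = -1904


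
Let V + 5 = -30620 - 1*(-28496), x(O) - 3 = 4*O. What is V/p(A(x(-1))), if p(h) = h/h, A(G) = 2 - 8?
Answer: -2129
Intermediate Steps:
x(O) = 3 + 4*O
A(G) = -6
p(h) = 1
V = -2129 (V = -5 + (-30620 - 1*(-28496)) = -5 + (-30620 + 28496) = -5 - 2124 = -2129)
V/p(A(x(-1))) = -2129/1 = -2129*1 = -2129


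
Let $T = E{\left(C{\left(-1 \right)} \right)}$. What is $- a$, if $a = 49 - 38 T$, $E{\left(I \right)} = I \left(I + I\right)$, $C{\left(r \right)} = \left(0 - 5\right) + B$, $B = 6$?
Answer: $27$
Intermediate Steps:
$C{\left(r \right)} = 1$ ($C{\left(r \right)} = \left(0 - 5\right) + 6 = -5 + 6 = 1$)
$E{\left(I \right)} = 2 I^{2}$ ($E{\left(I \right)} = I 2 I = 2 I^{2}$)
$T = 2$ ($T = 2 \cdot 1^{2} = 2 \cdot 1 = 2$)
$a = -27$ ($a = 49 - 76 = -27$)
$- a = \left(-1\right) \left(-27\right) = 27$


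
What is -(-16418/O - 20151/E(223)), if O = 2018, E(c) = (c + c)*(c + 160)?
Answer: 1422577321/172355362 ≈ 8.2537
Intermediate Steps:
E(c) = 2*c*(160 + c) (E(c) = (2*c)*(160 + c) = 2*c*(160 + c))
-(-16418/O - 20151/E(223)) = -(-16418/2018 - 20151*1/(446*(160 + 223))) = -(-16418*1/2018 - 20151/(2*223*383)) = -(-8209/1009 - 20151/170818) = -1*(-1422577321/172355362) = 1422577321/172355362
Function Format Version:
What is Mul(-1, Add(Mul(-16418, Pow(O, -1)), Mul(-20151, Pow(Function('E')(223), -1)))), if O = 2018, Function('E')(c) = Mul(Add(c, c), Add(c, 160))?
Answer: Rational(1422577321, 172355362) ≈ 8.2537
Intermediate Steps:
Function('E')(c) = Mul(2, c, Add(160, c)) (Function('E')(c) = Mul(Mul(2, c), Add(160, c)) = Mul(2, c, Add(160, c)))
Mul(-1, Add(Mul(-16418, Pow(O, -1)), Mul(-20151, Pow(Function('E')(223), -1)))) = Mul(-1, Add(Mul(-16418, Pow(2018, -1)), Mul(-20151, Pow(Mul(2, 223, Add(160, 223)), -1)))) = Mul(-1, Add(Mul(-16418, Rational(1, 2018)), Mul(-20151, Pow(Mul(2, 223, 383), -1)))) = Mul(-1, Add(Rational(-8209, 1009), Mul(-20151, Pow(170818, -1)))) = Mul(-1, Add(Rational(-8209, 1009), Mul(-20151, Rational(1, 170818)))) = Mul(-1, Add(Rational(-8209, 1009), Rational(-20151, 170818))) = Mul(-1, Rational(-1422577321, 172355362)) = Rational(1422577321, 172355362)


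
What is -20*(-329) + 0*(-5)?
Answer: 6580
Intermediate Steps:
-20*(-329) + 0*(-5) = 6580 + 0 = 6580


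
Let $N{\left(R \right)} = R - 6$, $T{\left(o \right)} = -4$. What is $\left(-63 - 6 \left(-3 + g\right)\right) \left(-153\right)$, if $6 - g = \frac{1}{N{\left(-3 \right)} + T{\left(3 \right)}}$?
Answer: $\frac{162027}{13} \approx 12464.0$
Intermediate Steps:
$N{\left(R \right)} = -6 + R$ ($N{\left(R \right)} = R - 6 = -6 + R$)
$g = \frac{79}{13}$ ($g = 6 - \frac{1}{\left(-6 - 3\right) - 4} = 6 - \frac{1}{-9 - 4} = 6 - \frac{1}{-13} = 6 - - \frac{1}{13} = 6 + \frac{1}{13} = \frac{79}{13} \approx 6.0769$)
$\left(-63 - 6 \left(-3 + g\right)\right) \left(-153\right) = \left(-63 - 6 \left(-3 + \frac{79}{13}\right)\right) \left(-153\right) = \left(-63 - \frac{240}{13}\right) \left(-153\right) = \left(- \frac{1059}{13}\right) \left(-153\right) = \frac{162027}{13}$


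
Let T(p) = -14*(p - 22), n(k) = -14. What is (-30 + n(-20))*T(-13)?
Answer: -21560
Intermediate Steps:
T(p) = 308 - 14*p (T(p) = -14*(-22 + p) = 308 - 14*p)
(-30 + n(-20))*T(-13) = (-30 - 14)*(308 - 14*(-13)) = -44*(308 + 182) = -44*490 = -21560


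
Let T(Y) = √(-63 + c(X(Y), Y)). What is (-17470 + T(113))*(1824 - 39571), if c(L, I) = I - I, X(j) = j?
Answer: 659440090 - 113241*I*√7 ≈ 6.5944e+8 - 2.9961e+5*I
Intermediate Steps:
c(L, I) = 0
T(Y) = 3*I*√7 (T(Y) = √(-63 + 0) = √(-63) = 3*I*√7)
(-17470 + T(113))*(1824 - 39571) = (-17470 + 3*I*√7)*(1824 - 39571) = (-17470 + 3*I*√7)*(-37747) = 659440090 - 113241*I*√7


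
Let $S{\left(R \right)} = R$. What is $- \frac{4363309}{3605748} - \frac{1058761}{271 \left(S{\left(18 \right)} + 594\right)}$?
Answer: $- \frac{94610185052}{12458760777} \approx -7.5939$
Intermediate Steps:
$- \frac{4363309}{3605748} - \frac{1058761}{271 \left(S{\left(18 \right)} + 594\right)} = - \frac{4363309}{3605748} - \frac{1058761}{271 \left(18 + 594\right)} = \left(-4363309\right) \frac{1}{3605748} - \frac{1058761}{271 \cdot 612} = - \frac{4363309}{3605748} - \frac{1058761}{165852} = - \frac{94610185052}{12458760777}$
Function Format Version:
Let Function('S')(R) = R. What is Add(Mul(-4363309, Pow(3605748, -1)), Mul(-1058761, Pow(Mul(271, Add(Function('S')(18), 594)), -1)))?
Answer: Rational(-94610185052, 12458760777) ≈ -7.5939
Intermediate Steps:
Add(Mul(-4363309, Pow(3605748, -1)), Mul(-1058761, Pow(Mul(271, Add(Function('S')(18), 594)), -1))) = Add(Mul(-4363309, Pow(3605748, -1)), Mul(-1058761, Pow(Mul(271, Add(18, 594)), -1))) = Add(Mul(-4363309, Rational(1, 3605748)), Mul(-1058761, Pow(Mul(271, 612), -1))) = Add(Rational(-4363309, 3605748), Mul(-1058761, Pow(165852, -1))) = Add(Rational(-4363309, 3605748), Mul(-1058761, Rational(1, 165852))) = Add(Rational(-4363309, 3605748), Rational(-1058761, 165852)) = Rational(-94610185052, 12458760777)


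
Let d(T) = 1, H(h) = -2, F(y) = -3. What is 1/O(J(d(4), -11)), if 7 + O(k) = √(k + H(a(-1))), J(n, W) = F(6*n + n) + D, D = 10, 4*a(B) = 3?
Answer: -7/44 - √5/44 ≈ -0.20991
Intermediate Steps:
a(B) = ¾ (a(B) = (¼)*3 = ¾)
J(n, W) = 7 (J(n, W) = -3 + 10 = 7)
O(k) = -7 + √(-2 + k) (O(k) = -7 + √(k - 2) = -7 + √(-2 + k))
1/O(J(d(4), -11)) = 1/(-7 + √(-2 + 7)) = 1/(-7 + √5)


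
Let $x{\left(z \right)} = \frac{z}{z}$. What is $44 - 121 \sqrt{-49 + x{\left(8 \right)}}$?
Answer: $44 - 484 i \sqrt{3} \approx 44.0 - 838.31 i$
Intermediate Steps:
$x{\left(z \right)} = 1$
$44 - 121 \sqrt{-49 + x{\left(8 \right)}} = 44 - 121 \sqrt{-49 + 1} = 44 - 121 \sqrt{-48} = 44 - 121 \cdot 4 i \sqrt{3} = 44 - 484 i \sqrt{3}$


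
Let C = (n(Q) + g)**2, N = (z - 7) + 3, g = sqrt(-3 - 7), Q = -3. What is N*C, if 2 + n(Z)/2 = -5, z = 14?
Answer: 1860 - 280*I*sqrt(10) ≈ 1860.0 - 885.44*I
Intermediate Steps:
g = I*sqrt(10) (g = sqrt(-10) = I*sqrt(10) ≈ 3.1623*I)
n(Z) = -14 (n(Z) = -4 + 2*(-5) = -4 - 10 = -14)
N = 10 (N = (14 - 7) + 3 = 7 + 3 = 10)
C = (-14 + I*sqrt(10))**2 ≈ 186.0 - 88.544*I
N*C = 10*(14 - I*sqrt(10))**2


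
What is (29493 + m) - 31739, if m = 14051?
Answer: 11805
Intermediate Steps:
(29493 + m) - 31739 = (29493 + 14051) - 31739 = 43544 - 31739 = 11805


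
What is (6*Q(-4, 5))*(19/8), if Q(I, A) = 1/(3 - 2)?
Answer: 57/4 ≈ 14.250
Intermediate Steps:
Q(I, A) = 1 (Q(I, A) = 1/1 = 1)
(6*Q(-4, 5))*(19/8) = (6*1)*(19/8) = 6*(19*(⅛)) = 6*(19/8) = 57/4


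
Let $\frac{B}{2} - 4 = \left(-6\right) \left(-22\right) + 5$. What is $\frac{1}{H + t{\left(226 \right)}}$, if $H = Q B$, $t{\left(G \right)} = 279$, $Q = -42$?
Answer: $- \frac{1}{11565} \approx -8.6468 \cdot 10^{-5}$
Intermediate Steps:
$B = 282$ ($B = 8 + 2 \left(\left(-6\right) \left(-22\right) + 5\right) = 8 + 2 \left(132 + 5\right) = 8 + 2 \cdot 137 = 8 + 274 = 282$)
$H = -11844$ ($H = \left(-42\right) 282 = -11844$)
$\frac{1}{H + t{\left(226 \right)}} = \frac{1}{-11844 + 279} = \frac{1}{-11565} = - \frac{1}{11565}$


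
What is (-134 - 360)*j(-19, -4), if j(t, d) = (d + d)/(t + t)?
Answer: -104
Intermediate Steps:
j(t, d) = d/t (j(t, d) = (2*d)/((2*t)) = (2*d)*(1/(2*t)) = d/t)
(-134 - 360)*j(-19, -4) = (-134 - 360)*(-4/(-19)) = -(-1976)*(-1)/19 = -494*4/19 = -104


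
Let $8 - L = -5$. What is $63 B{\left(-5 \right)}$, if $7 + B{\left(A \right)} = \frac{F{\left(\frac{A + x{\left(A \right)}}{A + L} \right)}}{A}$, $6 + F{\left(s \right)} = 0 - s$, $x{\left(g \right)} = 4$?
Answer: $- \frac{14679}{40} \approx -366.98$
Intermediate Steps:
$L = 13$ ($L = 8 - -5 = 8 + 5 = 13$)
$F{\left(s \right)} = -6 - s$ ($F{\left(s \right)} = -6 + \left(0 - s\right) = -6 - s$)
$B{\left(A \right)} = -7 + \frac{-6 - \frac{4 + A}{13 + A}}{A}$ ($B{\left(A \right)} = -7 + \frac{-6 - \frac{A + 4}{A + 13}}{A} = -7 + \frac{-6 - \frac{4 + A}{13 + A}}{A}$)
$63 B{\left(-5 \right)} = 63 \frac{-82 - -490 - 7 \left(-5\right)^{2}}{\left(-5\right) \left(13 - 5\right)} = 63 \left(- \frac{-82 + 490 - 175}{5 \cdot 8}\right) = 63 \left(\left(- \frac{1}{5}\right) \frac{1}{8} \left(-82 + 490 - 175\right)\right) = 63 \left(\left(- \frac{1}{5}\right) \frac{1}{8} \cdot 233\right) = 63 \left(- \frac{233}{40}\right) = - \frac{14679}{40}$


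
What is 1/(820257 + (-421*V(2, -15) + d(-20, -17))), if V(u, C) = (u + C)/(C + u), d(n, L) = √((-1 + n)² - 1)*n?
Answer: 204959/168032722724 + 5*√110/84016361362 ≈ 1.2204e-6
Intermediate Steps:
d(n, L) = n*√(-1 + (-1 + n)²) (d(n, L) = √(-1 + (-1 + n)²)*n = n*√(-1 + (-1 + n)²))
V(u, C) = 1 (V(u, C) = (C + u)/(C + u) = 1)
1/(820257 + (-421*V(2, -15) + d(-20, -17))) = 1/(820257 + (-421*1 - 20*2*√110)) = 1/(820257 + (-421 - 20*2*√110)) = 1/(820257 + (-421 - 40*√110)) = 1/(819836 - 40*√110)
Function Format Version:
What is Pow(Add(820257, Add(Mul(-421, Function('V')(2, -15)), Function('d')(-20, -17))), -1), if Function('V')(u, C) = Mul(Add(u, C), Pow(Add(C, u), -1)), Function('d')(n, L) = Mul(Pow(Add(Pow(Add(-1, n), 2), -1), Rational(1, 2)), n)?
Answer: Add(Rational(204959, 168032722724), Mul(Rational(5, 84016361362), Pow(110, Rational(1, 2)))) ≈ 1.2204e-6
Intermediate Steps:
Function('d')(n, L) = Mul(n, Pow(Add(-1, Pow(Add(-1, n), 2)), Rational(1, 2))) (Function('d')(n, L) = Mul(Pow(Add(-1, Pow(Add(-1, n), 2)), Rational(1, 2)), n) = Mul(n, Pow(Add(-1, Pow(Add(-1, n), 2)), Rational(1, 2))))
Function('V')(u, C) = 1 (Function('V')(u, C) = Mul(Add(C, u), Pow(Add(C, u), -1)) = 1)
Pow(Add(820257, Add(Mul(-421, Function('V')(2, -15)), Function('d')(-20, -17))), -1) = Pow(Add(820257, Add(Mul(-421, 1), Mul(-20, Pow(Mul(-20, Add(-2, -20)), Rational(1, 2))))), -1) = Pow(Add(820257, Add(-421, Mul(-20, Pow(Mul(-20, -22), Rational(1, 2))))), -1) = Pow(Add(820257, Add(-421, Mul(-20, Pow(440, Rational(1, 2))))), -1) = Pow(Add(820257, Add(-421, Mul(-20, Mul(2, Pow(110, Rational(1, 2)))))), -1) = Pow(Add(820257, Add(-421, Mul(-40, Pow(110, Rational(1, 2))))), -1) = Pow(Add(819836, Mul(-40, Pow(110, Rational(1, 2)))), -1)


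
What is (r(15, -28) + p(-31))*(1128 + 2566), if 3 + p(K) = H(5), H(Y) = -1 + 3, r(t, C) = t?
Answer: 51716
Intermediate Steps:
H(Y) = 2
p(K) = -1 (p(K) = -3 + 2 = -1)
(r(15, -28) + p(-31))*(1128 + 2566) = (15 - 1)*(1128 + 2566) = 14*3694 = 51716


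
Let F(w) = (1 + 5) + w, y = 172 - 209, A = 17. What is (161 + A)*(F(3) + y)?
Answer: -4984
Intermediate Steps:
y = -37
F(w) = 6 + w
(161 + A)*(F(3) + y) = (161 + 17)*((6 + 3) - 37) = 178*(9 - 37) = 178*(-28) = -4984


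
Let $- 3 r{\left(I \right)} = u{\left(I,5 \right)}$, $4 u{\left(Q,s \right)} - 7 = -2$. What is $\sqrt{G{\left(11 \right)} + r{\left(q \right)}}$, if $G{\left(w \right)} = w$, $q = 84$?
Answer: $\frac{\sqrt{381}}{6} \approx 3.2532$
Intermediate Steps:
$u{\left(Q,s \right)} = \frac{5}{4}$ ($u{\left(Q,s \right)} = \frac{7}{4} + \frac{1}{4} \left(-2\right) = \frac{7}{4} - \frac{1}{2} = \frac{5}{4}$)
$r{\left(I \right)} = - \frac{5}{12}$ ($r{\left(I \right)} = \left(- \frac{1}{3}\right) \frac{5}{4} = - \frac{5}{12}$)
$\sqrt{G{\left(11 \right)} + r{\left(q \right)}} = \sqrt{11 - \frac{5}{12}} = \sqrt{\frac{127}{12}} = \frac{\sqrt{381}}{6}$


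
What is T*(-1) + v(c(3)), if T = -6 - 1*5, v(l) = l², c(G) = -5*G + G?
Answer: 155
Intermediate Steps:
c(G) = -4*G
T = -11 (T = -6 - 5 = -11)
T*(-1) + v(c(3)) = -11*(-1) + (-4*3)² = 11 + (-12)² = 11 + 144 = 155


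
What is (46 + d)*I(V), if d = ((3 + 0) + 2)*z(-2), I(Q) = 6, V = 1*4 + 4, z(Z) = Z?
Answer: 216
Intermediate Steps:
V = 8 (V = 4 + 4 = 8)
d = -10 (d = ((3 + 0) + 2)*(-2) = (3 + 2)*(-2) = 5*(-2) = -10)
(46 + d)*I(V) = (46 - 10)*6 = 36*6 = 216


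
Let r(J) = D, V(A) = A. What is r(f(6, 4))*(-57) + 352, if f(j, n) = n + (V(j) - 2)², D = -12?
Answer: 1036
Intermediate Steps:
f(j, n) = n + (-2 + j)² (f(j, n) = n + (j - 2)² = n + (-2 + j)²)
r(J) = -12
r(f(6, 4))*(-57) + 352 = -12*(-57) + 352 = 684 + 352 = 1036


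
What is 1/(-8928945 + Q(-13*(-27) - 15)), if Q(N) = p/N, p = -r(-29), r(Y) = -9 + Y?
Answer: -168/1500062741 ≈ -1.1200e-7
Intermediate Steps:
p = 38 (p = -(-9 - 29) = -1*(-38) = 38)
Q(N) = 38/N
1/(-8928945 + Q(-13*(-27) - 15)) = 1/(-8928945 + 38/(-13*(-27) - 15)) = 1/(-8928945 + 38/(351 - 15)) = 1/(-8928945 + 38/336) = 1/(-8928945 + 38*(1/336)) = 1/(-8928945 + 19/168) = 1/(-1500062741/168) = -168/1500062741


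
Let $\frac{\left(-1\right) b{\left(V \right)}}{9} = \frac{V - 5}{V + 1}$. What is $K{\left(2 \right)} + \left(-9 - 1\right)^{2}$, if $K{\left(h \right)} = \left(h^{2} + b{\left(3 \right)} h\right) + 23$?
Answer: $136$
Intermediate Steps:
$b{\left(V \right)} = - \frac{9 \left(-5 + V\right)}{1 + V}$ ($b{\left(V \right)} = - 9 \frac{V - 5}{V + 1} = - 9 \frac{-5 + V}{1 + V} = - \frac{9 \left(-5 + V\right)}{1 + V}$)
$K{\left(h \right)} = 23 + h^{2} + \frac{9 h}{2}$ ($K{\left(h \right)} = \left(h^{2} + \frac{9 \left(5 - 3\right)}{1 + 3} h\right) + 23 = \left(h^{2} + \frac{9 \left(5 - 3\right)}{4} h\right) + 23 = \left(h^{2} + 9 \cdot \frac{1}{4} \cdot 2 h\right) + 23 = \left(h^{2} + \frac{9 h}{2}\right) + 23 = 23 + h^{2} + \frac{9 h}{2}$)
$K{\left(2 \right)} + \left(-9 - 1\right)^{2} = \left(23 + 2^{2} + \frac{9}{2} \cdot 2\right) + \left(-9 - 1\right)^{2} = \left(23 + 4 + 9\right) + \left(-10\right)^{2} = 36 + 100 = 136$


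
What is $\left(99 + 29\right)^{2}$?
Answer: $16384$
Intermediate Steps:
$\left(99 + 29\right)^{2} = 128^{2} = 16384$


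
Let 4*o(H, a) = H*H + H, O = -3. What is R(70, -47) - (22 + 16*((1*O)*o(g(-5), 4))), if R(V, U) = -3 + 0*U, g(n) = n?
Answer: 215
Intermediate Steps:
o(H, a) = H/4 + H²/4 (o(H, a) = (H*H + H)/4 = (H² + H)/4 = (H + H²)/4 = H/4 + H²/4)
R(V, U) = -3 (R(V, U) = -3 + 0 = -3)
R(70, -47) - (22 + 16*((1*O)*o(g(-5), 4))) = -3 - (22 + 16*((1*(-3))*((¼)*(-5)*(1 - 5)))) = -3 - (22 + 16*(-3*(-5)*(-4)/4)) = -3 - (22 + 16*(-3*5)) = -3 - (22 + 16*(-15)) = -3 - (22 - 240) = -3 - 1*(-218) = -3 + 218 = 215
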